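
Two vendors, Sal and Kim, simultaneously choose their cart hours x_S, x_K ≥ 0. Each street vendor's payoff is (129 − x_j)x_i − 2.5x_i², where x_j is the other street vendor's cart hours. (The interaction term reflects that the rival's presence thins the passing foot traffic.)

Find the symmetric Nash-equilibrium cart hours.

21.5

Sal's payoff is (129 − x_K)x_S − 2.5x_S².
∂π/∂x_S = 129 − x_K − 5x_S = 0, so x_S = 25.8 − 0.2x_K.
The game is symmetric, so in equilibrium x_K = x_S: the reaction function gives 1.2x_S = 25.8, hence x_S = 21.5.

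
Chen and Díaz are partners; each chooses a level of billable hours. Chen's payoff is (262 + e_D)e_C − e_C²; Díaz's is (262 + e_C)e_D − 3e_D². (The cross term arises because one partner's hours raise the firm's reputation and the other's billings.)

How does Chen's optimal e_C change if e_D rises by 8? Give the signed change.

Expanding Chen's payoff: 262e_C + e_De_C − e_C².
∂π/∂e_C = 262 + e_D − 2e_C = 0, so e_C = 131 + 0.5e_D.
The reaction-function slope is 0.5, so an 8-unit rise in e_D moves e_C by 0.5 × 8 = 4. Chen's best response rises — the actions are strategic complements.

4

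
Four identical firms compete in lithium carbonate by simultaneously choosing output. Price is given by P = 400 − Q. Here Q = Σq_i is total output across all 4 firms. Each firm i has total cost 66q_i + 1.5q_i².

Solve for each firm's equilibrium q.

41.75

A representative firm's profit is π_i = q_i(400 − Q) − 66q_i − 1.5q_i², with Q = q_i + Σ_{j≠i} q_j.
First-order condition: 334 − 5q_i − Σ_{j≠i} q_j = 0.
In a symmetric equilibrium every firm chooses the same q, so Σ_{j≠i} q_j = 3q. The condition becomes 334 − 8q = 0, giving q = 334/8 = 41.75.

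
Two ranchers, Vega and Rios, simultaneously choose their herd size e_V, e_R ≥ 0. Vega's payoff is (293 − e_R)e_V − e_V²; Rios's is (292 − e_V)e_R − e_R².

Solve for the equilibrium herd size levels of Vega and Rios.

98, 97

Expanding Vega's payoff: 293e_V − e_Re_V − e_V².
∂π/∂e_V = 293 − e_R − 2e_V = 0, so e_V = 146.5 − 0.5e_R.
Likewise for Rios: e_R = 146 − 0.5e_V.
Solving the two reaction functions simultaneously: (1 − (−0.5)(−0.5))e_V = 146.5 − 0.5·146, so 0.75e_V = 73.5 and e_V = 98.
Then e_R = 146 − 0.5·98 = 97.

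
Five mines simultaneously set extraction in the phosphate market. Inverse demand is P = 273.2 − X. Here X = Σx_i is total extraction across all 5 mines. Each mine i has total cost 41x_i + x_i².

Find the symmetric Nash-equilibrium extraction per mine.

29.025

A representative mine's profit is π_i = x_i(273.2 − X) − 41x_i − x_i², with X = x_i + Σ_{j≠i} x_j.
First-order condition: 232.2 − 4x_i − Σ_{j≠i} x_j = 0.
Imposing symmetry (x_j = x for all j) turns Σ_{j≠i} x_j into 4x, so 232.2 = 8x and x = 29.025.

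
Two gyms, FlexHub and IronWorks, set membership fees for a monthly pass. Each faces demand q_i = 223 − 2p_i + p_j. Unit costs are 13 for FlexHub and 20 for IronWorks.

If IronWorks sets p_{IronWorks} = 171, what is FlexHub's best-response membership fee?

105

FlexHub's profit: π = (p_{FlexHub} − 13)(223 − 2p_{FlexHub} + p_{IronWorks}).
∂π/∂p_{FlexHub} = 249 − 4p_{FlexHub} + p_{IronWorks} = 0 ⇒ p_{FlexHub} = 62.25 + 0.25p_{IronWorks}.
At p_{IronWorks} = 171: p_{FlexHub} = 62.25 + 0.25·171 = 105.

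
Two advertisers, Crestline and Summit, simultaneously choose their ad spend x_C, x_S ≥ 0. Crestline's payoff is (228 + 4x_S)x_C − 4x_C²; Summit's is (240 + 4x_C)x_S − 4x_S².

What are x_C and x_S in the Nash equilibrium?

Expanding Crestline's payoff: 228x_C + 4x_Sx_C − 4x_C².
∂π/∂x_C = 228 + 4x_S − 8x_C = 0, so x_C = 28.5 + 0.5x_S.
Likewise for Summit: x_S = 30 + 0.5x_C.
Substituting the second reaction function into the first: x_C = 28.5 + 0.5(30 + 0.5x_C), which gives 0.75x_C = 43.5 ⇒ x_C = 58.
Then x_S = 30 + 0.5·58 = 59.

58, 59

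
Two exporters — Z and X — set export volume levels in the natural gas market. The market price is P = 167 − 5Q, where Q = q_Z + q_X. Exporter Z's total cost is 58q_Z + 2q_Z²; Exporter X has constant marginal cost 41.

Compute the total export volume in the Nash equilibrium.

14.6

Exporter Z's profit: π = q_Z(167 − 5(q_Z + q_X)) − 58q_Z − 2q_Z².
∂π/∂q_Z = 109 − 14q_Z − 5q_X = 0, so q_Z = 109/14 − (5/14)q_X.
For X: ∂π/∂q_X = 126 − 10q_X − 5q_Z = 0 ⇒ q_X = 12.6 − 0.5q_Z.
Plugging q_X into Z's best response: q_Z = 109/14 − (5/14)(12.6 − 0.5q_Z) ⇒ (23/28)q_Z = 23/7, so q_Z = 4.
Then q_X = 12.6 − 0.5·4 = 10.6.
Total export volume: 4 + 10.6 = 14.6.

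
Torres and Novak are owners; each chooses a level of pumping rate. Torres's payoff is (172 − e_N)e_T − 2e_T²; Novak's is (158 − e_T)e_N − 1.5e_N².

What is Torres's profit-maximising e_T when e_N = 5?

41.75

Expanding Torres's payoff: 172e_T − e_Ne_T − 2e_T².
∂π/∂e_T = 172 − e_N − 4e_T = 0, so e_T = 43 − 0.25e_N.
At e_N = 5: e_T = 43 − 0.25·5 = 41.75.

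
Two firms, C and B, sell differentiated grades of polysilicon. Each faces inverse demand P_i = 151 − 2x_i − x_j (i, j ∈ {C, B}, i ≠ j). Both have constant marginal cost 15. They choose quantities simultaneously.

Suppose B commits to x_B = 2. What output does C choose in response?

33.5

Firm C's profit: π = x_C(151 − 2x_C − x_B) − 15x_C.
∂π/∂x_C = 136 − 4x_C − x_B = 0 ⇒ x_C = 34 − 0.25x_B.
At x_B = 2: x_C = 34 − 0.25·2 = 33.5.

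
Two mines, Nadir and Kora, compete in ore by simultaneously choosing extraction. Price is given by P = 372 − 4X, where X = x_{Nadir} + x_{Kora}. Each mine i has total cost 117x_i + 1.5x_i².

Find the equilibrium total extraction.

Mine Nadir's profit: π = x_{Nadir}(372 − 4(x_{Nadir} + x_{Kora})) − 117x_{Nadir} − 1.5x_{Nadir}².
∂π/∂x_{Nadir} = 255 − 11x_{Nadir} − 4x_{Kora} = 0, so x_{Nadir} = 255/11 − (4/11)x_{Kora}.
Setting x_{Nadir} = x_{Kora} in the reaction function: x_{Nadir} = 255/11 − (4/11)x_{Nadir}, so x_{Nadir} = (255/11) / (15/11) = 17.
Total extraction: 17 + 17 = 34.

34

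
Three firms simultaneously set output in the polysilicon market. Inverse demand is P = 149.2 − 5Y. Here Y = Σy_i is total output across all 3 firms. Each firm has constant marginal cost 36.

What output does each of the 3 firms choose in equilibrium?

A representative firm's profit is π_i = y_i(149.2 − 5Y) − 36y_i, with Y = y_i + Σ_{j≠i} y_j.
First-order condition: 113.2 − 10y_i − 5Σ_{j≠i} y_j = 0.
In a symmetric equilibrium every firm chooses the same y, so Σ_{j≠i} y_j = 2y. The condition becomes 113.2 − 20y = 0, giving y = 113.2/20 = 5.66.

5.66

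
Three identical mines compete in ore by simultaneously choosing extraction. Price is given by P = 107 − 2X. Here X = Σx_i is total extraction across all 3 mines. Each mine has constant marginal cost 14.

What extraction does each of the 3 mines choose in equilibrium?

11.625

A representative mine's profit is π_i = x_i(107 − 2X) − 14x_i, with X = x_i + Σ_{j≠i} x_j.
First-order condition: 93 − 4x_i − 2Σ_{j≠i} x_j = 0.
In a symmetric equilibrium every mine chooses the same x, so Σ_{j≠i} x_j = 2x. The condition becomes 93 − 8x = 0, giving x = 93/8 = 11.625.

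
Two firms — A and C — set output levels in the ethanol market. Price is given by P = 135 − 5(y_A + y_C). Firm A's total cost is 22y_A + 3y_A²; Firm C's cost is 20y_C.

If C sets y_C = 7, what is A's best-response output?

Firm A's profit: π = y_A(135 − 5(y_A + y_C)) − 22y_A − 3y_A².
∂π/∂y_A = 113 − 16y_A − 5y_C = 0, so y_A = 7.0625 − 0.3125y_C.
At y_C = 7: y_A = 7.0625 − 0.3125·7 = 4.875.

4.875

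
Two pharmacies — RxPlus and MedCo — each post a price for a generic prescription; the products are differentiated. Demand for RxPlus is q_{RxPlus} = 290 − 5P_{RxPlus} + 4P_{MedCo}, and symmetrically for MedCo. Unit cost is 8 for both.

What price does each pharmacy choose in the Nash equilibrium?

RxPlus's profit: π = (P_{RxPlus} − 8)(290 − 5P_{RxPlus} + 4P_{MedCo}).
∂π/∂P_{RxPlus} = 330 − 10P_{RxPlus} + 4P_{MedCo} = 0 ⇒ P_{RxPlus} = 33 + 0.4P_{MedCo}.
Setting P_{RxPlus} = P_{MedCo} in the reaction function: P_{RxPlus} = 33 + 0.4P_{RxPlus}, so P_{RxPlus} = 33 / 0.6 = 55.

55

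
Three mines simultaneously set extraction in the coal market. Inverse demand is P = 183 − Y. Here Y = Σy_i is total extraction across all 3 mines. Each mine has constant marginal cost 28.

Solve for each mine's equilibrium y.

A representative mine's profit is π_i = y_i(183 − Y) − 28y_i, with Y = y_i + Σ_{j≠i} y_j.
First-order condition: 155 − 2y_i − Σ_{j≠i} y_j = 0.
Imposing symmetry (y_j = y for all j) turns Σ_{j≠i} y_j into 2y, so 155 = 4y and y = 38.75.

38.75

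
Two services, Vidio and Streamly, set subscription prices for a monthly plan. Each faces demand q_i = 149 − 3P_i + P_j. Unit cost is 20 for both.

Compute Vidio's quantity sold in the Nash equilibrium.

Vidio's profit: π = (P_{Vidio} − 20)(149 − 3P_{Vidio} + P_{Streamly}).
∂π/∂P_{Vidio} = 209 − 6P_{Vidio} + P_{Streamly} = 0 ⇒ P_{Vidio} = 209/6 + (1/6)P_{Streamly}.
The game is symmetric, so in equilibrium P_{Streamly} = P_{Vidio}: the reaction function gives (5/6)P_{Vidio} = 209/6, hence P_{Vidio} = 41.8.
q_{Vidio} = 149 − 3·41.8 + 41.8 = 65.4.

65.4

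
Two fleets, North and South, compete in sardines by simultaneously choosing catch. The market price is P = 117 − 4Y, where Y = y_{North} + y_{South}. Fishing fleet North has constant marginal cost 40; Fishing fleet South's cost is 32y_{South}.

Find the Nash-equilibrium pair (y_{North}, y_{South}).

Fishing fleet North's profit: π = y_{North}(117 − 4(y_{North} + y_{South})) − 40y_{North}.
∂π/∂y_{North} = 77 − 8y_{North} − 4y_{South} = 0, so y_{North} = 9.625 − 0.5y_{South}.
By the same steps for South: y_{South} = 10.625 − 0.5y_{North}.
Solving the two reaction functions simultaneously: (1 − (−0.5)(−0.5))y_{North} = 9.625 − 0.5·10.625, so 0.75y_{North} = 4.3125 and y_{North} = 5.75.
Then y_{South} = 10.625 − 0.5·5.75 = 7.75.

5.75, 7.75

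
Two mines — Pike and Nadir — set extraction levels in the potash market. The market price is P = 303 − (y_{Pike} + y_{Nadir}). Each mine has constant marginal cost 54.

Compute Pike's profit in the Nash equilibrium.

Mine Pike's profit: π = y_{Pike}(303 − (y_{Pike} + y_{Nadir})) − 54y_{Pike}.
∂π/∂y_{Pike} = 249 − 2y_{Pike} − y_{Nadir} = 0, so y_{Pike} = 124.5 − 0.5y_{Nadir}.
The game is symmetric, so in equilibrium y_{Nadir} = y_{Pike}: the reaction function gives 1.5y_{Pike} = 124.5, hence y_{Pike} = 83.
Price P = 303 − 166 = 137.
Pike's profit: (137 − 54)·83 = 6889.

6889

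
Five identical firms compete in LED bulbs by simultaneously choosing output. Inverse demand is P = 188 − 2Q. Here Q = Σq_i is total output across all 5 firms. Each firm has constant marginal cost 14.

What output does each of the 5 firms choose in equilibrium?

14.5

A representative firm's profit is π_i = q_i(188 − 2Q) − 14q_i, with Q = q_i + Σ_{j≠i} q_j.
First-order condition: 174 − 4q_i − 2Σ_{j≠i} q_j = 0.
With identical firms, set every q_j = q: then 174 − 4q − 8q = 0, i.e. q = 174/12 = 14.5.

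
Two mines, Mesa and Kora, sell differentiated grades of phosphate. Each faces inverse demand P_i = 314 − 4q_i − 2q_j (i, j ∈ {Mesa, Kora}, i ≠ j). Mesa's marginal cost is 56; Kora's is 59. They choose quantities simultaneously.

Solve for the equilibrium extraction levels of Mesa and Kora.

Mine Mesa's profit: π = q_{Mesa}(314 − 4q_{Mesa} − 2q_{Kora}) − 56q_{Mesa}.
∂π/∂q_{Mesa} = 258 − 8q_{Mesa} − 2q_{Kora} = 0 ⇒ q_{Mesa} = 32.25 − 0.25q_{Kora}.
Similarly q_{Kora} = 31.875 − 0.25q_{Mesa}.
Plugging q_{Kora} into Mesa's best response: q_{Mesa} = 32.25 − 0.25(31.875 − 0.25q_{Mesa}) ⇒ 0.9375q_{Mesa} = 777/32, so q_{Mesa} = 25.9.
Then q_{Kora} = 31.875 − 0.25·25.9 = 25.4.

25.9, 25.4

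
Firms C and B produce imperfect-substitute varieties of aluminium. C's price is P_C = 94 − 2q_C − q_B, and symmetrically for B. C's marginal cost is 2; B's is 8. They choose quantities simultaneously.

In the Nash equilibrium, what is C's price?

Firm C's profit: π = q_C(94 − 2q_C − q_B) − 2q_C.
∂π/∂q_C = 92 − 4q_C − q_B = 0 ⇒ q_C = 23 − 0.25q_B.
Similarly q_B = 21.5 − 0.25q_C.
Solving the two reaction functions simultaneously: (1 − (−0.25)(−0.25))q_C = 23 − 0.25·21.5, so 0.9375q_C = 17.625 and q_C = 18.8.
Then q_B = 21.5 − 0.25·18.8 = 16.8.
P_C = 94 − 2·18.8 − 16.8 = 39.6.

39.6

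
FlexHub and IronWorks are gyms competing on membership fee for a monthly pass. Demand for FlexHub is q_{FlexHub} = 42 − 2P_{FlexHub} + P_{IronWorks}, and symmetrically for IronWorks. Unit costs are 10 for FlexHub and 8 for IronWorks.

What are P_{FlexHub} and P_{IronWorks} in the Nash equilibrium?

FlexHub's profit: π = (P_{FlexHub} − 10)(42 − 2P_{FlexHub} + P_{IronWorks}).
∂π/∂P_{FlexHub} = 62 − 4P_{FlexHub} + P_{IronWorks} = 0 ⇒ P_{FlexHub} = 15.5 + 0.25P_{IronWorks}.
Similarly P_{IronWorks} = 14.5 + 0.25P_{FlexHub}.
Substituting the second reaction function into the first: P_{FlexHub} = 15.5 + 0.25(14.5 + 0.25P_{FlexHub}), which gives 0.9375P_{FlexHub} = 19.125 ⇒ P_{FlexHub} = 20.4.
Then P_{IronWorks} = 14.5 + 0.25·20.4 = 19.6.

20.4, 19.6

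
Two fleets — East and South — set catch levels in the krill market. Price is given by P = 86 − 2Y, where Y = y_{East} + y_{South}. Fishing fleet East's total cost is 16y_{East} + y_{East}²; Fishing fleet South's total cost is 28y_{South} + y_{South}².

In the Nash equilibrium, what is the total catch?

Fishing fleet East's profit: π = y_{East}(86 − 2(y_{East} + y_{South})) − 16y_{East} − y_{East}².
∂π/∂y_{East} = 70 − 6y_{East} − 2y_{South} = 0, so y_{East} = 35/3 − (1/3)y_{South}.
By the same steps for South: y_{South} = 29/3 − (1/3)y_{East}.
Plugging y_{South} into East's best response: y_{East} = 35/3 − (1/3)(29/3 − (1/3)y_{East}) ⇒ (8/9)y_{East} = 76/9, so y_{East} = 9.5.
Then y_{South} = 29/3 − (1/3)·9.5 = 6.5.
Total catch: 9.5 + 6.5 = 16.

16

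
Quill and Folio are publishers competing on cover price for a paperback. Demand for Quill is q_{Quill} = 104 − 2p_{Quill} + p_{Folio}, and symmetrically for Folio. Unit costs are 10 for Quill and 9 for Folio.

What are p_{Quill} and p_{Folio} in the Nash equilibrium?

41.2, 40.8

Quill's profit: π = (p_{Quill} − 10)(104 − 2p_{Quill} + p_{Folio}).
∂π/∂p_{Quill} = 124 − 4p_{Quill} + p_{Folio} = 0 ⇒ p_{Quill} = 31 + 0.25p_{Folio}.
Similarly p_{Folio} = 30.5 + 0.25p_{Quill}.
Plugging p_{Folio} into Quill's best response: p_{Quill} = 31 + 0.25(30.5 + 0.25p_{Quill}) ⇒ 0.9375p_{Quill} = 38.625, so p_{Quill} = 41.2.
Then p_{Folio} = 30.5 + 0.25·41.2 = 40.8.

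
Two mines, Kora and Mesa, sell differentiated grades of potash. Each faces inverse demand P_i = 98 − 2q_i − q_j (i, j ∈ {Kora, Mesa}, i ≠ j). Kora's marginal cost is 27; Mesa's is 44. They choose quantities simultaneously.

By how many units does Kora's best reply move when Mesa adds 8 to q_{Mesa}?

Mine Kora's profit: π = q_{Kora}(98 − 2q_{Kora} − q_{Mesa}) − 27q_{Kora}.
∂π/∂q_{Kora} = 71 − 4q_{Kora} − q_{Mesa} = 0 ⇒ q_{Kora} = 17.75 − 0.25q_{Mesa}.
The reaction-function slope is −0.25, so an 8-unit rise in q_{Mesa} moves q_{Kora} by −0.25 × 8 = −2. Kora's best response falls — the actions are strategic substitutes.

-2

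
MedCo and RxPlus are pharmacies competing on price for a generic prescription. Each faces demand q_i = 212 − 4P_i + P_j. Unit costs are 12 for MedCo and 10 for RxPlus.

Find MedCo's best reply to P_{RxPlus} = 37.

MedCo's profit: π = (P_{MedCo} − 12)(212 − 4P_{MedCo} + P_{RxPlus}).
∂π/∂P_{MedCo} = 260 − 8P_{MedCo} + P_{RxPlus} = 0 ⇒ P_{MedCo} = 32.5 + 0.125P_{RxPlus}.
At P_{RxPlus} = 37: P_{MedCo} = 32.5 + 0.125·37 = 37.125.

37.125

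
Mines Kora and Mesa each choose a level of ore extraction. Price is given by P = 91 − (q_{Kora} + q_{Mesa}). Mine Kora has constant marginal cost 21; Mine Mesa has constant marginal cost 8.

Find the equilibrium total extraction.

Mine Kora's profit: π = q_{Kora}(91 − (q_{Kora} + q_{Mesa})) − 21q_{Kora}.
∂π/∂q_{Kora} = 70 − 2q_{Kora} − q_{Mesa} = 0, so q_{Kora} = 35 − 0.5q_{Mesa}.
By the same steps for Mesa: q_{Mesa} = 41.5 − 0.5q_{Kora}.
Solving the two reaction functions simultaneously: (1 − (−0.5)(−0.5))q_{Kora} = 35 − 0.5·41.5, so 0.75q_{Kora} = 14.25 and q_{Kora} = 19.
Then q_{Mesa} = 41.5 − 0.5·19 = 32.
Total extraction: 19 + 32 = 51.

51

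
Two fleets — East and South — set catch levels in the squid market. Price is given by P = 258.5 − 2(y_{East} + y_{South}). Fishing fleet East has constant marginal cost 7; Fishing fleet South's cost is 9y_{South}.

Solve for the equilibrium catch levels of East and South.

42.25, 41.25

Fishing fleet East's profit: π = y_{East}(258.5 − 2(y_{East} + y_{South})) − 7y_{East}.
∂π/∂y_{East} = 251.5 − 4y_{East} − 2y_{South} = 0, so y_{East} = 62.875 − 0.5y_{South}.
By the same steps for South: y_{South} = 62.375 − 0.5y_{East}.
Substituting the second reaction function into the first: y_{East} = 62.875 − 0.5(62.375 − 0.5y_{East}), which gives 0.75y_{East} = 31.6875 ⇒ y_{East} = 42.25.
Then y_{South} = 62.375 − 0.5·42.25 = 41.25.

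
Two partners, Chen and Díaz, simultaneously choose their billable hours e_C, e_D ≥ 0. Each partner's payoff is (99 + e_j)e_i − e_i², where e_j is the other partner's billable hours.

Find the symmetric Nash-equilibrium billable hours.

99

Chen's payoff is (99 + e_D)e_C − e_C².
∂π/∂e_C = 99 + e_D − 2e_C = 0, so e_C = 49.5 + 0.5e_D.
By symmetry e_D = e_C; substituting into the reaction function, 0.5e_C = 49.5 and e_C = 99.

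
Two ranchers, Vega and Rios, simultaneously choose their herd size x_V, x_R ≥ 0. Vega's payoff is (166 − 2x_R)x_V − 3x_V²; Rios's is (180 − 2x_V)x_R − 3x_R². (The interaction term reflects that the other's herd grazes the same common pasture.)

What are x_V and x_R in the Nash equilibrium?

19.875, 23.375

Expanding Vega's payoff: 166x_V − 2x_Rx_V − 3x_V².
∂π/∂x_V = 166 − 2x_R − 6x_V = 0, so x_V = 83/3 − (1/3)x_R.
Likewise for Rios: x_R = 30 − (1/3)x_V.
Solving the two reaction functions simultaneously: (1 − (−1/3)(−1/3))x_V = 83/3 − (1/3)·30, so (8/9)x_V = 53/3 and x_V = 19.875.
Then x_R = 30 − (1/3)·19.875 = 23.375.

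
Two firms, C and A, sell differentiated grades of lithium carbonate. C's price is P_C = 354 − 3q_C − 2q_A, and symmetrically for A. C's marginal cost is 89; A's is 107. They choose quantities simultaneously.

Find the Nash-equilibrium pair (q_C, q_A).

Firm C's profit: π = q_C(354 − 3q_C − 2q_A) − 89q_C.
∂π/∂q_C = 265 − 6q_C − 2q_A = 0 ⇒ q_C = 265/6 − (1/3)q_A.
Similarly q_A = 247/6 − (1/3)q_C.
Plugging q_A into C's best response: q_C = 265/6 − (1/3)(247/6 − (1/3)q_C) ⇒ (8/9)q_C = 274/9, so q_C = 34.25.
Then q_A = 247/6 − (1/3)·34.25 = 29.75.

34.25, 29.75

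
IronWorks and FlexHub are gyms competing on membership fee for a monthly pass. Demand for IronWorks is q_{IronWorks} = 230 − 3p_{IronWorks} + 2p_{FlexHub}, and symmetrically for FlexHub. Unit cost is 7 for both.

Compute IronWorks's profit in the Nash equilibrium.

IronWorks's profit: π = (p_{IronWorks} − 7)(230 − 3p_{IronWorks} + 2p_{FlexHub}).
∂π/∂p_{IronWorks} = 251 − 6p_{IronWorks} + 2p_{FlexHub} = 0 ⇒ p_{IronWorks} = 251/6 + (1/3)p_{FlexHub}.
By symmetry p_{FlexHub} = p_{IronWorks}; substituting into the reaction function, (2/3)p_{IronWorks} = 251/6 and p_{IronWorks} = 62.75.
q_{IronWorks} = 230 − 3·62.75 + 2·62.75 = 167.25.
Profit = (62.75 − 7)·167.25 = 9324.1875.

9324.1875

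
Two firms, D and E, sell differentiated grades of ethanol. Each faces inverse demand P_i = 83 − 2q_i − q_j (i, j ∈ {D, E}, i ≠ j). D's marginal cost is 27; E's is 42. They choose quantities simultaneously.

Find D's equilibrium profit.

297.68

Firm D's profit: π = q_D(83 − 2q_D − q_E) − 27q_D.
∂π/∂q_D = 56 − 4q_D − q_E = 0 ⇒ q_D = 14 − 0.25q_E.
Similarly q_E = 10.25 − 0.25q_D.
Solving the two reaction functions simultaneously: (1 − (−0.25)(−0.25))q_D = 14 − 0.25·10.25, so 0.9375q_D = 11.4375 and q_D = 12.2.
Then q_E = 10.25 − 0.25·12.2 = 7.2.
P_D = 83 − 2·12.2 − 7.2 = 51.4.
Profit = (51.4 − 27)·12.2 = 297.68.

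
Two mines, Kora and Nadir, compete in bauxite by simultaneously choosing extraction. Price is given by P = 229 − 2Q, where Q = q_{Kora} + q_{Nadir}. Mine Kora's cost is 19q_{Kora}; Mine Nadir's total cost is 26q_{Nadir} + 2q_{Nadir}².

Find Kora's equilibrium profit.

4140.5

Mine Kora's profit: π = q_{Kora}(229 − 2(q_{Kora} + q_{Nadir})) − 19q_{Kora}.
∂π/∂q_{Kora} = 210 − 4q_{Kora} − 2q_{Nadir} = 0, so q_{Kora} = 52.5 − 0.5q_{Nadir}.
For Nadir: ∂π/∂q_{Nadir} = 203 − 8q_{Nadir} − 2q_{Kora} = 0 ⇒ q_{Nadir} = 25.375 − 0.25q_{Kora}.
Substituting the second reaction function into the first: q_{Kora} = 52.5 − 0.5(25.375 − 0.25q_{Kora}), which gives 0.875q_{Kora} = 39.8125 ⇒ q_{Kora} = 45.5.
Then q_{Nadir} = 25.375 − 0.25·45.5 = 14.
Price P = 229 − 2·59.5 = 110.
Kora's profit: (110 − 19)·45.5 = 4140.5.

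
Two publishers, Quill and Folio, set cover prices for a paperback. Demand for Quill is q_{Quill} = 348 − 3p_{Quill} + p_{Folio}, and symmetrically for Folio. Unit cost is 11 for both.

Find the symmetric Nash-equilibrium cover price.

Quill's profit: π = (p_{Quill} − 11)(348 − 3p_{Quill} + p_{Folio}).
∂π/∂p_{Quill} = 381 − 6p_{Quill} + p_{Folio} = 0 ⇒ p_{Quill} = 63.5 + (1/6)p_{Folio}.
The game is symmetric, so in equilibrium p_{Folio} = p_{Quill}: the reaction function gives (5/6)p_{Quill} = 63.5, hence p_{Quill} = 76.2.

76.2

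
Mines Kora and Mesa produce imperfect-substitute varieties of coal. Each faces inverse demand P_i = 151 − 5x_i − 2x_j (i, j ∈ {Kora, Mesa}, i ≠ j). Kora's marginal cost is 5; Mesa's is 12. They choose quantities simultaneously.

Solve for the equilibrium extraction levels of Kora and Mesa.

12.3125, 11.4375

Mine Kora's profit: π = x_{Kora}(151 − 5x_{Kora} − 2x_{Mesa}) − 5x_{Kora}.
∂π/∂x_{Kora} = 146 − 10x_{Kora} − 2x_{Mesa} = 0 ⇒ x_{Kora} = 14.6 − 0.2x_{Mesa}.
Similarly x_{Mesa} = 13.9 − 0.2x_{Kora}.
Plugging x_{Mesa} into Kora's best response: x_{Kora} = 14.6 − 0.2(13.9 − 0.2x_{Kora}) ⇒ 0.96x_{Kora} = 11.82, so x_{Kora} = 12.3125.
Then x_{Mesa} = 13.9 − 0.2·12.3125 = 11.4375.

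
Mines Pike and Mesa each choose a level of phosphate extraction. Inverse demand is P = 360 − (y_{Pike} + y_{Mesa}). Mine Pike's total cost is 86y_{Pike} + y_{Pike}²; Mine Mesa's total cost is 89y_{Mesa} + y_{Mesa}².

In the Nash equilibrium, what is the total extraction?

109

Mine Pike's profit: π = y_{Pike}(360 − (y_{Pike} + y_{Mesa})) − 86y_{Pike} − y_{Pike}².
∂π/∂y_{Pike} = 274 − 4y_{Pike} − y_{Mesa} = 0, so y_{Pike} = 68.5 − 0.25y_{Mesa}.
By the same steps for Mesa: y_{Mesa} = 67.75 − 0.25y_{Pike}.
Plugging y_{Mesa} into Pike's best response: y_{Pike} = 68.5 − 0.25(67.75 − 0.25y_{Pike}) ⇒ 0.9375y_{Pike} = 51.5625, so y_{Pike} = 55.
Then y_{Mesa} = 67.75 − 0.25·55 = 54.
Total extraction: 55 + 54 = 109.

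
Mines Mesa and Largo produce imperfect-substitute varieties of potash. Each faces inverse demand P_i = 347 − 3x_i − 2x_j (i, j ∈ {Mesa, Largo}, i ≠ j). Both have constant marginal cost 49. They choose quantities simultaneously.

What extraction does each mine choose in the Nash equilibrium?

Mine Mesa's profit: π = x_{Mesa}(347 − 3x_{Mesa} − 2x_{Largo}) − 49x_{Mesa}.
∂π/∂x_{Mesa} = 298 − 6x_{Mesa} − 2x_{Largo} = 0 ⇒ x_{Mesa} = 149/3 − (1/3)x_{Largo}.
Setting x_{Mesa} = x_{Largo} in the reaction function: x_{Mesa} = 149/3 − (1/3)x_{Mesa}, so x_{Mesa} = (149/3) / (4/3) = 37.25.

37.25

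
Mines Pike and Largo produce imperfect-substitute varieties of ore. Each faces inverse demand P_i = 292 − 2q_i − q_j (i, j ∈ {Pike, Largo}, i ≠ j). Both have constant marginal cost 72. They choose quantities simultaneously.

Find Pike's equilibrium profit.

Mine Pike's profit: π = q_{Pike}(292 − 2q_{Pike} − q_{Largo}) − 72q_{Pike}.
∂π/∂q_{Pike} = 220 − 4q_{Pike} − q_{Largo} = 0 ⇒ q_{Pike} = 55 − 0.25q_{Largo}.
By symmetry q_{Largo} = q_{Pike}; substituting into the reaction function, 1.25q_{Pike} = 55 and q_{Pike} = 44.
P_{Pike} = 292 − 2·44 − 44 = 160.
Profit = (160 − 72)·44 = 3872.

3872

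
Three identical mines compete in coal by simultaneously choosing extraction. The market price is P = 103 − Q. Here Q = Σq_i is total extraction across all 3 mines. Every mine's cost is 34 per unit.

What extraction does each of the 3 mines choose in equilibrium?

17.25

A representative mine's profit is π_i = q_i(103 − Q) − 34q_i, with Q = q_i + Σ_{j≠i} q_j.
First-order condition: 69 − 2q_i − Σ_{j≠i} q_j = 0.
With identical mines, set every q_j = q: then 69 − 2q − 2q = 0, i.e. q = 69/4 = 17.25.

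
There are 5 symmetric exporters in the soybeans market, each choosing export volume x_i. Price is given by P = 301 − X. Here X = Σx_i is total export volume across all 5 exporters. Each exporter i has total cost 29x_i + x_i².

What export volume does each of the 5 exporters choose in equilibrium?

A representative exporter's profit is π_i = x_i(301 − X) − 29x_i − x_i², with X = x_i + Σ_{j≠i} x_j.
First-order condition: 272 − 4x_i − Σ_{j≠i} x_j = 0.
With identical exporters, set every x_j = x: then 272 − 4x − 4x = 0, i.e. x = 272/8 = 34.

34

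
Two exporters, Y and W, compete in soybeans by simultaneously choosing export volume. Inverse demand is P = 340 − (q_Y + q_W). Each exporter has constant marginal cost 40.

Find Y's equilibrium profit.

10000

Exporter Y's profit: π = q_Y(340 − (q_Y + q_W)) − 40q_Y.
∂π/∂q_Y = 300 − 2q_Y − q_W = 0, so q_Y = 150 − 0.5q_W.
Setting q_Y = q_W in the reaction function: q_Y = 150 − 0.5q_Y, so q_Y = 150 / 1.5 = 100.
Price P = 340 − 200 = 140.
Y's profit: (140 − 40)·100 = 10000.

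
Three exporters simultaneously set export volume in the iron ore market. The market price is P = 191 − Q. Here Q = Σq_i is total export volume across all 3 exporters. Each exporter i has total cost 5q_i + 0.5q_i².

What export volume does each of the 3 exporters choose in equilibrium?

A representative exporter's profit is π_i = q_i(191 − Q) − 5q_i − 0.5q_i², with Q = q_i + Σ_{j≠i} q_j.
First-order condition: 186 − 3q_i − Σ_{j≠i} q_j = 0.
In a symmetric equilibrium every exporter chooses the same q, so Σ_{j≠i} q_j = 2q. The condition becomes 186 − 5q = 0, giving q = 186/5 = 37.2.

37.2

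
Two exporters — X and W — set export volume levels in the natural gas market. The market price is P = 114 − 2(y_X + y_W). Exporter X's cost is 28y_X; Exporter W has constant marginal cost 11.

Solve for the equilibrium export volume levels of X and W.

Exporter X's profit: π = y_X(114 − 2(y_X + y_W)) − 28y_X.
∂π/∂y_X = 86 − 4y_X − 2y_W = 0, so y_X = 21.5 − 0.5y_W.
By the same steps for W: y_W = 25.75 − 0.5y_X.
Plugging y_W into X's best response: y_X = 21.5 − 0.5(25.75 − 0.5y_X) ⇒ 0.75y_X = 8.625, so y_X = 11.5.
Then y_W = 25.75 − 0.5·11.5 = 20.

11.5, 20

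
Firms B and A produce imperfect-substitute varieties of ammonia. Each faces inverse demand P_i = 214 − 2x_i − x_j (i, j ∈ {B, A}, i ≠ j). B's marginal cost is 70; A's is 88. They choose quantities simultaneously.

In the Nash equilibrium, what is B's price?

130

Firm B's profit: π = x_B(214 − 2x_B − x_A) − 70x_B.
∂π/∂x_B = 144 − 4x_B − x_A = 0 ⇒ x_B = 36 − 0.25x_A.
Similarly x_A = 31.5 − 0.25x_B.
Substituting the second reaction function into the first: x_B = 36 − 0.25(31.5 − 0.25x_B), which gives 0.9375x_B = 28.125 ⇒ x_B = 30.
Then x_A = 31.5 − 0.25·30 = 24.
P_B = 214 − 2·30 − 24 = 130.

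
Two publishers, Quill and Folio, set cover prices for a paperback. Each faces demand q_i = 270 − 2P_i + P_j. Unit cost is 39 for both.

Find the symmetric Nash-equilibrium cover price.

116

Quill's profit: π = (P_{Quill} − 39)(270 − 2P_{Quill} + P_{Folio}).
∂π/∂P_{Quill} = 348 − 4P_{Quill} + P_{Folio} = 0 ⇒ P_{Quill} = 87 + 0.25P_{Folio}.
The game is symmetric, so in equilibrium P_{Folio} = P_{Quill}: the reaction function gives 0.75P_{Quill} = 87, hence P_{Quill} = 116.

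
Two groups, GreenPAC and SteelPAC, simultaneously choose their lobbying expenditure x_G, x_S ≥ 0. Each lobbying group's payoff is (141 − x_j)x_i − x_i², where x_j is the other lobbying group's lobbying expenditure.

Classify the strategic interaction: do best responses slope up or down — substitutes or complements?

strategic substitutes

GreenPAC's payoff is (141 − x_S)x_G − x_G².
∂π/∂x_G = 141 − x_S − 2x_G = 0, so x_G = 70.5 − 0.5x_S.
The best-response slope dx_G/dx_S = −0.5 < 0: the reaction function is downward-sloping, so the choices are strategic substitutes.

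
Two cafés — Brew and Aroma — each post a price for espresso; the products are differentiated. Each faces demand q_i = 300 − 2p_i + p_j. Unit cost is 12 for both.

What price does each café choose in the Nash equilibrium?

108

Brew's profit: π = (p_{Brew} − 12)(300 − 2p_{Brew} + p_{Aroma}).
∂π/∂p_{Brew} = 324 − 4p_{Brew} + p_{Aroma} = 0 ⇒ p_{Brew} = 81 + 0.25p_{Aroma}.
By symmetry p_{Aroma} = p_{Brew}; substituting into the reaction function, 0.75p_{Brew} = 81 and p_{Brew} = 108.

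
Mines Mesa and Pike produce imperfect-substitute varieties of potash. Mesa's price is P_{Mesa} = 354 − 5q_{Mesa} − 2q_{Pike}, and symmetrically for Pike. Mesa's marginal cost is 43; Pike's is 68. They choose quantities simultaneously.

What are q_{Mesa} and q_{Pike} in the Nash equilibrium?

Mine Mesa's profit: π = q_{Mesa}(354 − 5q_{Mesa} − 2q_{Pike}) − 43q_{Mesa}.
∂π/∂q_{Mesa} = 311 − 10q_{Mesa} − 2q_{Pike} = 0 ⇒ q_{Mesa} = 31.1 − 0.2q_{Pike}.
Similarly q_{Pike} = 28.6 − 0.2q_{Mesa}.
Solving the two reaction functions simultaneously: (1 − (−0.2)(−0.2))q_{Mesa} = 31.1 − 0.2·28.6, so 0.96q_{Mesa} = 25.38 and q_{Mesa} = 26.4375.
Then q_{Pike} = 28.6 − 0.2·26.4375 = 23.3125.

26.4375, 23.3125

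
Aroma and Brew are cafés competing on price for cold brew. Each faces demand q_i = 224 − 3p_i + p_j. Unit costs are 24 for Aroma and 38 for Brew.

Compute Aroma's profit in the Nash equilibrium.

3974.88

Aroma's profit: π = (p_{Aroma} − 24)(224 − 3p_{Aroma} + p_{Brew}).
∂π/∂p_{Aroma} = 296 − 6p_{Aroma} + p_{Brew} = 0 ⇒ p_{Aroma} = 148/3 + (1/6)p_{Brew}.
Similarly p_{Brew} = 169/3 + (1/6)p_{Aroma}.
Substituting the second reaction function into the first: p_{Aroma} = 148/3 + (1/6)(169/3 + (1/6)p_{Aroma}), which gives (35/36)p_{Aroma} = 1057/18 ⇒ p_{Aroma} = 60.4.
Then p_{Brew} = 169/3 + (1/6)·60.4 = 66.4.
q_{Aroma} = 224 − 3·60.4 + 66.4 = 109.2.
Profit = (60.4 − 24)·109.2 = 3974.88.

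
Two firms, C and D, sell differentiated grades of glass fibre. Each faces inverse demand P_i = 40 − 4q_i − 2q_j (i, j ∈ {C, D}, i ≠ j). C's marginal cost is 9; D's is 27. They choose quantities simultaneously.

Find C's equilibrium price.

23.8

Firm C's profit: π = q_C(40 − 4q_C − 2q_D) − 9q_C.
∂π/∂q_C = 31 − 8q_C − 2q_D = 0 ⇒ q_C = 3.875 − 0.25q_D.
Similarly q_D = 1.625 − 0.25q_C.
Solving the two reaction functions simultaneously: (1 − (−0.25)(−0.25))q_C = 3.875 − 0.25·1.625, so 0.9375q_C = 111/32 and q_C = 3.7.
Then q_D = 1.625 − 0.25·3.7 = 0.7.
P_C = 40 − 4·3.7 − 2·0.7 = 23.8.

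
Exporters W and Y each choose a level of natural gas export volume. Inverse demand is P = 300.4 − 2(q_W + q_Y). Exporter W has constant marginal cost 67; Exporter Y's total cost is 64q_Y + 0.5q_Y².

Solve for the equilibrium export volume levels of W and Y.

Exporter W's profit: π = q_W(300.4 − 2(q_W + q_Y)) − 67q_W.
∂π/∂q_W = 233.4 − 4q_W − 2q_Y = 0, so q_W = 58.35 − 0.5q_Y.
For Y: ∂π/∂q_Y = 236.4 − 5q_Y − 2q_W = 0 ⇒ q_Y = 47.28 − 0.4q_W.
Substituting the second reaction function into the first: q_W = 58.35 − 0.5(47.28 − 0.4q_W), which gives 0.8q_W = 34.71 ⇒ q_W = 43.3875.
Then q_Y = 47.28 − 0.4·43.3875 = 29.925.

43.3875, 29.925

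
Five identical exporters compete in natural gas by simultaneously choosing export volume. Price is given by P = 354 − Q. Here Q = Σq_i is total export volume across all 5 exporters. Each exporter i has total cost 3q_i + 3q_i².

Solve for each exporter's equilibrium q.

A representative exporter's profit is π_i = q_i(354 − Q) − 3q_i − 3q_i², with Q = q_i + Σ_{j≠i} q_j.
First-order condition: 351 − 8q_i − Σ_{j≠i} q_j = 0.
In a symmetric equilibrium every exporter chooses the same q, so Σ_{j≠i} q_j = 4q. The condition becomes 351 − 12q = 0, giving q = 351/12 = 29.25.

29.25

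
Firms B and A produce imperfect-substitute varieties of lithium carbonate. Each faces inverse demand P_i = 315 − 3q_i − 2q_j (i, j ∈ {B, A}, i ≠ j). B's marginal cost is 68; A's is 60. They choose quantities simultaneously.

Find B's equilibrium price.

Firm B's profit: π = q_B(315 − 3q_B − 2q_A) − 68q_B.
∂π/∂q_B = 247 − 6q_B − 2q_A = 0 ⇒ q_B = 247/6 − (1/3)q_A.
Similarly q_A = 42.5 − (1/3)q_B.
Plugging q_A into B's best response: q_B = 247/6 − (1/3)(42.5 − (1/3)q_B) ⇒ (8/9)q_B = 27, so q_B = 30.375.
Then q_A = 42.5 − (1/3)·30.375 = 32.375.
P_B = 315 − 3·30.375 − 2·32.375 = 159.125.

159.125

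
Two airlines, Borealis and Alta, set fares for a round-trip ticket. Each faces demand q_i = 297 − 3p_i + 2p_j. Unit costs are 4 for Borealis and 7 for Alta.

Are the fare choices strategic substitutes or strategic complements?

strategic complements

Borealis's profit: π = (p_{Borealis} − 4)(297 − 3p_{Borealis} + 2p_{Alta}).
∂π/∂p_{Borealis} = 309 − 6p_{Borealis} + 2p_{Alta} = 0 ⇒ p_{Borealis} = 51.5 + (1/3)p_{Alta}.
The best-response slope dp_{Borealis}/dp_{Alta} = 1/3 > 0: the reaction function is upward-sloping, so the choices are strategic complements.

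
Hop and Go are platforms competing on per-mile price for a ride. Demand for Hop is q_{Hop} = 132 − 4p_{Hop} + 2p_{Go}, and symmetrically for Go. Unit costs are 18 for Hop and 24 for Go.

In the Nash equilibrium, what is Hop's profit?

Hop's profit: π = (p_{Hop} − 18)(132 − 4p_{Hop} + 2p_{Go}).
∂π/∂p_{Hop} = 204 − 8p_{Hop} + 2p_{Go} = 0 ⇒ p_{Hop} = 25.5 + 0.25p_{Go}.
Similarly p_{Go} = 28.5 + 0.25p_{Hop}.
Plugging p_{Go} into Hop's best response: p_{Hop} = 25.5 + 0.25(28.5 + 0.25p_{Hop}) ⇒ 0.9375p_{Hop} = 32.625, so p_{Hop} = 34.8.
Then p_{Go} = 28.5 + 0.25·34.8 = 37.2.
q_{Hop} = 132 − 4·34.8 + 2·37.2 = 67.2.
Profit = (34.8 − 18)·67.2 = 1128.96.

1128.96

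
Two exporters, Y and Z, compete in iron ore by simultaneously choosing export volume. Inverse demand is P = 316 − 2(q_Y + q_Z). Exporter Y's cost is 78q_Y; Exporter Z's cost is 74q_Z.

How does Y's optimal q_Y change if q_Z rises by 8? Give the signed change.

-4

Exporter Y's profit: π = q_Y(316 − 2(q_Y + q_Z)) − 78q_Y.
∂π/∂q_Y = 238 − 4q_Y − 2q_Z = 0, so q_Y = 59.5 − 0.5q_Z.
The reaction-function slope is −0.5, so an 8-unit rise in q_Z moves q_Y by −0.5 × 8 = −4. Y's best response falls — the actions are strategic substitutes.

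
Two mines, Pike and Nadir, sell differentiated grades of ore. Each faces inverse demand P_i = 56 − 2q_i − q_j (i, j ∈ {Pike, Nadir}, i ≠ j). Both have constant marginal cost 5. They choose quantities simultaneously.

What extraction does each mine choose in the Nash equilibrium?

Mine Pike's profit: π = q_{Pike}(56 − 2q_{Pike} − q_{Nadir}) − 5q_{Pike}.
∂π/∂q_{Pike} = 51 − 4q_{Pike} − q_{Nadir} = 0 ⇒ q_{Pike} = 12.75 − 0.25q_{Nadir}.
By symmetry q_{Nadir} = q_{Pike}; substituting into the reaction function, 1.25q_{Pike} = 12.75 and q_{Pike} = 10.2.

10.2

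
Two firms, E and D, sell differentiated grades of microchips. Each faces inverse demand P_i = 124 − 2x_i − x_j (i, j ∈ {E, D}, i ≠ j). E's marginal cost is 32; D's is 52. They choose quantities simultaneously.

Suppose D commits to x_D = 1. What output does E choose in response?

22.75

Firm E's profit: π = x_E(124 − 2x_E − x_D) − 32x_E.
∂π/∂x_E = 92 − 4x_E − x_D = 0 ⇒ x_E = 23 − 0.25x_D.
At x_D = 1: x_E = 23 − 0.25·1 = 22.75.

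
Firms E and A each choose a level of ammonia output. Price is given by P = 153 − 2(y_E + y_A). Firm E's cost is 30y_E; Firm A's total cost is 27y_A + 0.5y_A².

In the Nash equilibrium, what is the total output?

Firm E's profit: π = y_E(153 − 2(y_E + y_A)) − 30y_E.
∂π/∂y_E = 123 − 4y_E − 2y_A = 0, so y_E = 30.75 − 0.5y_A.
For A: ∂π/∂y_A = 126 − 5y_A − 2y_E = 0 ⇒ y_A = 25.2 − 0.4y_E.
Substituting the second reaction function into the first: y_E = 30.75 − 0.5(25.2 − 0.4y_E), which gives 0.8y_E = 18.15 ⇒ y_E = 22.6875.
Then y_A = 25.2 − 0.4·22.6875 = 16.125.
Total output: 22.6875 + 16.125 = 38.8125.

38.8125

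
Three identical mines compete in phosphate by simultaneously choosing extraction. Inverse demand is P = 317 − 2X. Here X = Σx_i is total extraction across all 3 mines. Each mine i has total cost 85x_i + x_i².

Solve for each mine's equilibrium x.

A representative mine's profit is π_i = x_i(317 − 2X) − 85x_i − x_i², with X = x_i + Σ_{j≠i} x_j.
First-order condition: 232 − 6x_i − 2Σ_{j≠i} x_j = 0.
In a symmetric equilibrium every mine chooses the same x, so Σ_{j≠i} x_j = 2x. The condition becomes 232 − 10x = 0, giving x = 232/10 = 23.2.

23.2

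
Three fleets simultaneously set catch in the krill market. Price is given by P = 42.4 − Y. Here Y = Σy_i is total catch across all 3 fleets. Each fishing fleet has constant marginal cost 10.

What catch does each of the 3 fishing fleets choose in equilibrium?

A representative fishing fleet's profit is π_i = y_i(42.4 − Y) − 10y_i, with Y = y_i + Σ_{j≠i} y_j.
First-order condition: 32.4 − 2y_i − Σ_{j≠i} y_j = 0.
With identical fishing fleets, set every y_j = y: then 32.4 − 2y − 2y = 0, i.e. y = 32.4/4 = 8.1.

8.1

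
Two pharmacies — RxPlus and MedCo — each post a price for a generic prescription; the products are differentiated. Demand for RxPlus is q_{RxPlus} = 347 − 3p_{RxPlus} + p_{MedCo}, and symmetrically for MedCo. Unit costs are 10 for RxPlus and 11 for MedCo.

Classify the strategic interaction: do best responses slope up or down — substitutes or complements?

RxPlus's profit: π = (p_{RxPlus} − 10)(347 − 3p_{RxPlus} + p_{MedCo}).
∂π/∂p_{RxPlus} = 377 − 6p_{RxPlus} + p_{MedCo} = 0 ⇒ p_{RxPlus} = 377/6 + (1/6)p_{MedCo}.
The best-response slope dp_{RxPlus}/dp_{MedCo} = 1/6 > 0: the reaction function is upward-sloping, so the choices are strategic complements.

strategic complements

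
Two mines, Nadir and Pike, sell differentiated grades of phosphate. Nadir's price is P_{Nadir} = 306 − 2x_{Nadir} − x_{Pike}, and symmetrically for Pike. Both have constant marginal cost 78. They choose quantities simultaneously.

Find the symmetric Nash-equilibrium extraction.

45.6

Mine Nadir's profit: π = x_{Nadir}(306 − 2x_{Nadir} − x_{Pike}) − 78x_{Nadir}.
∂π/∂x_{Nadir} = 228 − 4x_{Nadir} − x_{Pike} = 0 ⇒ x_{Nadir} = 57 − 0.25x_{Pike}.
The game is symmetric, so in equilibrium x_{Pike} = x_{Nadir}: the reaction function gives 1.25x_{Nadir} = 57, hence x_{Nadir} = 45.6.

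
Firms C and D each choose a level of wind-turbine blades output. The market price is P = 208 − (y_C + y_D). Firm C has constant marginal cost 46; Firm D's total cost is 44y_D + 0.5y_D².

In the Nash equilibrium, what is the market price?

Firm C's profit: π = y_C(208 − (y_C + y_D)) − 46y_C.
∂π/∂y_C = 162 − 2y_C − y_D = 0, so y_C = 81 − 0.5y_D.
For D: ∂π/∂y_D = 164 − 3y_D − y_C = 0 ⇒ y_D = 164/3 − (1/3)y_C.
Plugging y_D into C's best response: y_C = 81 − 0.5(164/3 − (1/3)y_C) ⇒ (5/6)y_C = 161/3, so y_C = 64.4.
Then y_D = 164/3 − (1/3)·64.4 = 33.2.
Equilibrium price: P = 208 − 97.6 = 110.4.

110.4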